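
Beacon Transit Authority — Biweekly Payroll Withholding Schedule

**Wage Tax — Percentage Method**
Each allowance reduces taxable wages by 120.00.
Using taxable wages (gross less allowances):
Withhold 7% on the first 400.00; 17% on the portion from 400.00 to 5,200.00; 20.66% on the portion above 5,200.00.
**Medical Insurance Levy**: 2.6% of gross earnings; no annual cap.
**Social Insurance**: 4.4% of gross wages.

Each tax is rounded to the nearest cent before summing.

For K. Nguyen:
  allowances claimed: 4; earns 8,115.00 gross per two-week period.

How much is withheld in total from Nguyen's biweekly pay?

1,915.12

Wage Tax: taxable = 8,115.00 − 4×120.00 = 7,635.00
  844.00 + 20.66% × (7,635.00 − 5,200.00) = 844.00 + 20.66% × 2,435.00 = 1,347.07
Medical Insurance Levy: 2.6% × 8,115.00 = 210.99
Social Insurance: 4.4% × 8,115.00 = 357.06
Total: 1,347.07 + 210.99 + 357.06 = 1,915.12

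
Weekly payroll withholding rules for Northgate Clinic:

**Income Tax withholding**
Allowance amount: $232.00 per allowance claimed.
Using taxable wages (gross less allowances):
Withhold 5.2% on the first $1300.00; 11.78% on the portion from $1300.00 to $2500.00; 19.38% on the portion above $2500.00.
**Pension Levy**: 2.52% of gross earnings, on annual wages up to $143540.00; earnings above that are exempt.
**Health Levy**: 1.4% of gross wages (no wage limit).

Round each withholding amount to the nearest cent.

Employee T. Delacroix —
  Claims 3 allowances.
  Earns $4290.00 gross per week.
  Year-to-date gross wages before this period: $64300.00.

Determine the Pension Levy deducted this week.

Pension Levy: 2.52% × $4290.00 = $108.11

$108.11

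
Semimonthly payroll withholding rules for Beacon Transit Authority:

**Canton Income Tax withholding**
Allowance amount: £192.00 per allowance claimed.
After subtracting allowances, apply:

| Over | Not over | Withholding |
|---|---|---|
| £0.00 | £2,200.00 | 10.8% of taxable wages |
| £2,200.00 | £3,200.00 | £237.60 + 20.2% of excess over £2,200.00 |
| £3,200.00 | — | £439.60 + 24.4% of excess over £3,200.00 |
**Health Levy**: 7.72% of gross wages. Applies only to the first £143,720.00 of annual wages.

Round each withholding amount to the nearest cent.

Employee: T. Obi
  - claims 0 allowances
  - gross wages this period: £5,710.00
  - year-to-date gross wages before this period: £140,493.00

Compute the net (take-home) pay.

Canton Income Tax: taxable = £5,710.00
  £439.60 + 24.4% × (£5,710.00 − £3,200.00) = £439.60 + 24.4% × £2,510.00 = £1,052.04
Health Levy: cap £143,720.00 − YTD £140,493.00 = £3,227.00 subject; 7.72% × £3,227.00 = £249.12
Total withheld: £1,052.04 + £249.12 = £1,301.16
Net pay: £5,710.00 − £1,301.16 = £4,408.84

£4,408.84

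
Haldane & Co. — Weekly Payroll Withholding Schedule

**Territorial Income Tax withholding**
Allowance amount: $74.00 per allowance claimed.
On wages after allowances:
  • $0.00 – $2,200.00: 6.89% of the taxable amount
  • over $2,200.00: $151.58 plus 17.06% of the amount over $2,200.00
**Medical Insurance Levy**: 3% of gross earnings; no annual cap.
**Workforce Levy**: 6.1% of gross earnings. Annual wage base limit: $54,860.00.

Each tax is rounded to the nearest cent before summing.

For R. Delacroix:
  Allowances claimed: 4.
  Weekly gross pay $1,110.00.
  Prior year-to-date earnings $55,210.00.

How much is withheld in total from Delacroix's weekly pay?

$89.38

Territorial Income Tax: taxable = $1,110.00 − 4×$74.00 = $814.00
  6.89% × $814.00 = $56.08
Medical Insurance Levy: 3% × $1,110.00 = $33.30
Workforce Levy: YTD $55,210.00 ≥ cap $54,860.00 → $0.00
Total: $56.08 + $33.30 + $0.00 = $89.38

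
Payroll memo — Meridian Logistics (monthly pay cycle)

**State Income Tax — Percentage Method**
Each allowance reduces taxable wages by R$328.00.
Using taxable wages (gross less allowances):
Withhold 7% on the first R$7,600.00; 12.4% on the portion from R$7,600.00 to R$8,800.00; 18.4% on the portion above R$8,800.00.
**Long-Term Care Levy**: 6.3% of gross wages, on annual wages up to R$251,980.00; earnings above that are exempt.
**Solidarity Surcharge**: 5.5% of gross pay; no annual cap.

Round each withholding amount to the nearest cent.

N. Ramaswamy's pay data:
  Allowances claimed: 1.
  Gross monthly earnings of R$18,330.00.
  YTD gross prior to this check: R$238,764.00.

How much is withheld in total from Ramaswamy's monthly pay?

State Income Tax: taxable = R$18,330.00 − 1×R$328.00 = R$18,002.00
  R$680.80 + 18.4% × (R$18,002.00 − R$8,800.00) = R$680.80 + 18.4% × R$9,202.00 = R$2,373.97
Long-Term Care Levy: cap R$251,980.00 − YTD R$238,764.00 = R$13,216.00 subject; 6.3% × R$13,216.00 = R$832.61
Solidarity Surcharge: 5.5% × R$18,330.00 = R$1,008.15
Total: R$2,373.97 + R$832.61 + R$1,008.15 = R$4,214.73

R$4,214.73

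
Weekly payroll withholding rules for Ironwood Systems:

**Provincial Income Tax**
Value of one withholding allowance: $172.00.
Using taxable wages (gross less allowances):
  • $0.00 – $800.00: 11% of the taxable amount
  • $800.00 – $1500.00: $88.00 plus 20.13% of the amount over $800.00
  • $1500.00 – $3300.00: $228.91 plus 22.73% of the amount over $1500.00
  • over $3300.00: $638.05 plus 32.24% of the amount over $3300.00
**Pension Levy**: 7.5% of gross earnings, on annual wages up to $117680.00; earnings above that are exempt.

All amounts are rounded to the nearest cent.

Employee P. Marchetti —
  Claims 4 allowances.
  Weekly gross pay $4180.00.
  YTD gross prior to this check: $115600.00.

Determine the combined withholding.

$855.95

Provincial Income Tax: taxable = $4180.00 − 4×$172.00 = $3492.00
  $638.05 + 32.24% × ($3492.00 − $3300.00) = $638.05 + 32.24% × $192.00 = $699.95
Pension Levy: cap $117680.00 − YTD $115600.00 = $2080.00 subject; 7.5% × $2080.00 = $156.00
Total: $699.95 + $156.00 = $855.95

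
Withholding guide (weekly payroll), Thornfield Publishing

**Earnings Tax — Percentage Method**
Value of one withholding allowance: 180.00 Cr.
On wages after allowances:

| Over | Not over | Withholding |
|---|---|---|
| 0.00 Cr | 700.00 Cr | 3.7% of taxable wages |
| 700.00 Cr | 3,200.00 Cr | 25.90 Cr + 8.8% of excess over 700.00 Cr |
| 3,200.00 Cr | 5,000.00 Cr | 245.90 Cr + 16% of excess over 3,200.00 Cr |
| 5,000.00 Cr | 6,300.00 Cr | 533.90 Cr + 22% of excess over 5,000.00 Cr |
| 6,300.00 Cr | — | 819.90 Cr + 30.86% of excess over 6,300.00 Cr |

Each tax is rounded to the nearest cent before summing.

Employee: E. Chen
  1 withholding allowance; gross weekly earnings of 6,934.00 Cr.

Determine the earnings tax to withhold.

Earnings Tax: taxable = 6,934.00 Cr − 1×180.00 Cr = 6,754.00 Cr
  819.90 Cr + 30.86% × (6,754.00 Cr − 6,300.00 Cr) = 819.90 Cr + 30.86% × 454.00 Cr = 960.00 Cr

960.00 Cr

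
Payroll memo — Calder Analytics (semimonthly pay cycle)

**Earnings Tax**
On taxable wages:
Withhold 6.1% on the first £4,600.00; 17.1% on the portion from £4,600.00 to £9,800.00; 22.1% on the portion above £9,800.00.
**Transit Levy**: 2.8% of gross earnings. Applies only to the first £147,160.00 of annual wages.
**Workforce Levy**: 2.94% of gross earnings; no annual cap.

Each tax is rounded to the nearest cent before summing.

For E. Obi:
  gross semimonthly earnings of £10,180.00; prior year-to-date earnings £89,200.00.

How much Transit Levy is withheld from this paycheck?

£285.04

Transit Levy: 2.8% × £10,180.00 = £285.04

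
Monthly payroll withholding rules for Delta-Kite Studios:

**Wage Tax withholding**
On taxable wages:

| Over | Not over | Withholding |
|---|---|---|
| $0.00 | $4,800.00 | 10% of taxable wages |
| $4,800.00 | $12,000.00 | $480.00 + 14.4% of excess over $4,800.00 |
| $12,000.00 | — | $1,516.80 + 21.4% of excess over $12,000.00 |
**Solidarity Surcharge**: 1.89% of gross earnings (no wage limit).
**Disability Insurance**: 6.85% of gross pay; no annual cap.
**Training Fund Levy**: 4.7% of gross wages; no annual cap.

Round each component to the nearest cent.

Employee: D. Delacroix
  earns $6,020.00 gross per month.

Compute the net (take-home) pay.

Wage Tax: taxable = $6,020.00
  $480.00 + 14.4% × ($6,020.00 − $4,800.00) = $480.00 + 14.4% × $1,220.00 = $655.68
Solidarity Surcharge: 1.89% × $6,020.00 = $113.78
Disability Insurance: 6.85% × $6,020.00 = $412.37
Training Fund Levy: 4.7% × $6,020.00 = $282.94
Total withheld: $655.68 + $113.78 + $412.37 + $282.94 = $1,464.77
Net pay: $6,020.00 − $1,464.77 = $4,555.23

$4,555.23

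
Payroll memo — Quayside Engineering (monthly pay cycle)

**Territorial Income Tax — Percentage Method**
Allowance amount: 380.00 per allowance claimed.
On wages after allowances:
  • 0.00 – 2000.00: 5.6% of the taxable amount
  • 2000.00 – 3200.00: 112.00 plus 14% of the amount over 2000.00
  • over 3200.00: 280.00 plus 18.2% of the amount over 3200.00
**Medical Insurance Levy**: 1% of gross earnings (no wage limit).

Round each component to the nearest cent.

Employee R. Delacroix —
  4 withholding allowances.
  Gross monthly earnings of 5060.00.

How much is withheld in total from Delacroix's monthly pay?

392.48

Territorial Income Tax: taxable = 5060.00 − 4×380.00 = 3540.00
  280.00 + 18.2% × (3540.00 − 3200.00) = 280.00 + 18.2% × 340.00 = 341.88
Medical Insurance Levy: 1% × 5060.00 = 50.60
Total: 341.88 + 50.60 = 392.48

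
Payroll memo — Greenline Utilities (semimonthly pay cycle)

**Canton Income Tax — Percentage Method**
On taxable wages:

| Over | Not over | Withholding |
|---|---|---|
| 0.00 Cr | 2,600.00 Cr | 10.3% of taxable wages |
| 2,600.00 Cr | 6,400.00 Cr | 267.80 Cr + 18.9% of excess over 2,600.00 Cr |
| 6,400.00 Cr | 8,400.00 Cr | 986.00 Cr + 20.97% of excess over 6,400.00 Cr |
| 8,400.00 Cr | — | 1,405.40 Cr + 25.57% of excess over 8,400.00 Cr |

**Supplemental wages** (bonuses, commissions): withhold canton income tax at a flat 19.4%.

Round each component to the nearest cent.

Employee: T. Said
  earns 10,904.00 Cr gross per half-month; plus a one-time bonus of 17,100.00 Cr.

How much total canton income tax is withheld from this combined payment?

Canton Income Tax: taxable = 10,904.00 Cr
  1,405.40 Cr + 25.57% × (10,904.00 Cr − 8,400.00 Cr) = 1,405.40 Cr + 25.57% × 2,504.00 Cr = 2,045.67 Cr
Supplemental (19.4% flat on bonus): 19.4% × 17,100.00 Cr = 3,317.40 Cr
Total canton income tax: 2,045.67 Cr + 3,317.40 Cr = 5,363.07 Cr

5,363.07 Cr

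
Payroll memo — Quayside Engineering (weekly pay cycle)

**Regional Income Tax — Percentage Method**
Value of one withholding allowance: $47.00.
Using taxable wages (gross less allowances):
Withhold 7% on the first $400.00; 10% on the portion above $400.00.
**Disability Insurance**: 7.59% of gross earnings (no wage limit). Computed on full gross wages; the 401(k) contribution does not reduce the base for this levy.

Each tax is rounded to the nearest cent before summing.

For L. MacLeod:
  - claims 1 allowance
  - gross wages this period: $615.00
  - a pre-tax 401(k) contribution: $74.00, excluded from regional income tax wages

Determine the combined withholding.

$84.08

Regional Income Tax: taxable = $615.00 − $74.00 − 1×$47.00 = $494.00
  $28.00 + 10% × ($494.00 − $400.00) = $28.00 + 10% × $94.00 = $37.40
Disability Insurance: 7.59% × $615.00 = $46.68
Total: $37.40 + $46.68 = $84.08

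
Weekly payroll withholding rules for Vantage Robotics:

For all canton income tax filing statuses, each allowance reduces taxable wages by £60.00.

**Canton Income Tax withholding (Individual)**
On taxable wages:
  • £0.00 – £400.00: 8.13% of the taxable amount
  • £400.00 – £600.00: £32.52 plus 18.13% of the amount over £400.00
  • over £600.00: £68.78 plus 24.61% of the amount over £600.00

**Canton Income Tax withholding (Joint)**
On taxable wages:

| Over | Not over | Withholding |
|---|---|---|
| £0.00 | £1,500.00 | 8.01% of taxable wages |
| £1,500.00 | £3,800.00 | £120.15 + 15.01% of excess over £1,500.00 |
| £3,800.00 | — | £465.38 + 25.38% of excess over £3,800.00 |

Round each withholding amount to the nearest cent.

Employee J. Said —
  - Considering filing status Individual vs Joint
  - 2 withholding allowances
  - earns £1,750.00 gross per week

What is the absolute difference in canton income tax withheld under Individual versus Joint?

Canton Income Tax (Individual): taxable = £1,750.00 − 2×£60.00 = £1,630.00
  £68.78 + 24.61% × (£1,630.00 − £600.00) = £68.78 + 24.61% × £1,030.00 = £322.26
Canton Income Tax (Joint): taxable = £1,750.00 − 2×£60.00 = £1,630.00
  £120.15 + 15.01% × (£1,630.00 − £1,500.00) = £120.15 + 15.01% × £130.00 = £139.66
Difference: |£322.26 − £139.66| = £182.60 (higher under Individual)

£182.60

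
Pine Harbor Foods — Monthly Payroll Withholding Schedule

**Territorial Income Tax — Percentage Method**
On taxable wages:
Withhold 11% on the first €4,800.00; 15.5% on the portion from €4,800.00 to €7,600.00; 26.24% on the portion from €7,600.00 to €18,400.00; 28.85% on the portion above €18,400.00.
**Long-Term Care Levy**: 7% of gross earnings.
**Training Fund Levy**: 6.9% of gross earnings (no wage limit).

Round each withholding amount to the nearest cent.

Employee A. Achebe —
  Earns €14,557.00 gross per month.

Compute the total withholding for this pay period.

€4,810.94

Territorial Income Tax: taxable = €14,557.00
  €962.00 + 26.24% × (€14,557.00 − €7,600.00) = €962.00 + 26.24% × €6,957.00 = €2,787.52
Long-Term Care Levy: 7% × €14,557.00 = €1,018.99
Training Fund Levy: 6.9% × €14,557.00 = €1,004.43
Total: €2,787.52 + €1,018.99 + €1,004.43 = €4,810.94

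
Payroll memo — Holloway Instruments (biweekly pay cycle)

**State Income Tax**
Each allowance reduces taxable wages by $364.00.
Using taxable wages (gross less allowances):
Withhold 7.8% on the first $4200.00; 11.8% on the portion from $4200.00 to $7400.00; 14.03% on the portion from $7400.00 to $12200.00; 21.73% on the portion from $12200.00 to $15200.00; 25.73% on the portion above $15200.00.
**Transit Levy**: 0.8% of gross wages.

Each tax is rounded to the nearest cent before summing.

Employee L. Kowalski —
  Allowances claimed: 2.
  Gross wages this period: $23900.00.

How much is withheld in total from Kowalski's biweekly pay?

$4272.94

State Income Tax: taxable = $23900.00 − 2×$364.00 = $23172.00
  $2030.54 + 25.73% × ($23172.00 − $15200.00) = $2030.54 + 25.73% × $7972.00 = $4081.74
Transit Levy: 0.8% × $23900.00 = $191.20
Total: $4081.74 + $191.20 = $4272.94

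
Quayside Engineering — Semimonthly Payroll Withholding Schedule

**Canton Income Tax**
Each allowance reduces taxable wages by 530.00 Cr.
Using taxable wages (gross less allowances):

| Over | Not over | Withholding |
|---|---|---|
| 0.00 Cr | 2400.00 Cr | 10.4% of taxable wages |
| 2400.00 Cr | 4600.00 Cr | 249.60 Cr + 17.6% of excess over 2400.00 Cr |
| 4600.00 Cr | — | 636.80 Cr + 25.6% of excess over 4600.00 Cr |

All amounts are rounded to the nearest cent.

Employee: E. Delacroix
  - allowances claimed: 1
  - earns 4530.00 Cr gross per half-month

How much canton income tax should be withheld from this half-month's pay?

Canton Income Tax: taxable = 4530.00 Cr − 1×530.00 Cr = 4000.00 Cr
  249.60 Cr + 17.6% × (4000.00 Cr − 2400.00 Cr) = 249.60 Cr + 17.6% × 1600.00 Cr = 531.20 Cr

531.20 Cr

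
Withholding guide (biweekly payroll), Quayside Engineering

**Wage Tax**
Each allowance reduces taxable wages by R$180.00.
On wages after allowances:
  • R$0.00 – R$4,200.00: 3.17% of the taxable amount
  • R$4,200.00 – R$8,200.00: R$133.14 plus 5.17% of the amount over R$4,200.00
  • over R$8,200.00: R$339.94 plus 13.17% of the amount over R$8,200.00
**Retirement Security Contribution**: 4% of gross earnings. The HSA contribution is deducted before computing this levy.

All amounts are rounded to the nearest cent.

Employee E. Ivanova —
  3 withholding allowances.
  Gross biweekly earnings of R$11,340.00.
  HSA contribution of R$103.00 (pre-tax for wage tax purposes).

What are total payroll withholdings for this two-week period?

Wage Tax: taxable = R$11,340.00 − R$103.00 − 3×R$180.00 = R$10,697.00
  R$339.94 + 13.17% × (R$10,697.00 − R$8,200.00) = R$339.94 + 13.17% × R$2,497.00 = R$668.79
Retirement Security Contribution: 4% × R$11,237.00 = R$449.48
Total: R$668.79 + R$449.48 = R$1,118.27

R$1,118.27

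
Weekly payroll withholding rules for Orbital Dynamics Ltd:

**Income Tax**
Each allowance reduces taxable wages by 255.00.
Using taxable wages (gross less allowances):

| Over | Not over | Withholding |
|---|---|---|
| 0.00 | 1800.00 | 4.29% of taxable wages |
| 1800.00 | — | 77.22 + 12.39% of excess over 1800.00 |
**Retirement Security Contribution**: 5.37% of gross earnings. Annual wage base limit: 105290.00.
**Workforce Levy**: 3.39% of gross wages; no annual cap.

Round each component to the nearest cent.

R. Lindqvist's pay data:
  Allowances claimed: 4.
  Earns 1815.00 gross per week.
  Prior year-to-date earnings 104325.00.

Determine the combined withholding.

147.46

Income Tax: taxable = 1815.00 − 4×255.00 = 795.00
  4.29% × 795.00 = 34.11
Retirement Security Contribution: cap 105290.00 − YTD 104325.00 = 965.00 subject; 5.37% × 965.00 = 51.82
Workforce Levy: 3.39% × 1815.00 = 61.53
Total: 34.11 + 51.82 + 61.53 = 147.46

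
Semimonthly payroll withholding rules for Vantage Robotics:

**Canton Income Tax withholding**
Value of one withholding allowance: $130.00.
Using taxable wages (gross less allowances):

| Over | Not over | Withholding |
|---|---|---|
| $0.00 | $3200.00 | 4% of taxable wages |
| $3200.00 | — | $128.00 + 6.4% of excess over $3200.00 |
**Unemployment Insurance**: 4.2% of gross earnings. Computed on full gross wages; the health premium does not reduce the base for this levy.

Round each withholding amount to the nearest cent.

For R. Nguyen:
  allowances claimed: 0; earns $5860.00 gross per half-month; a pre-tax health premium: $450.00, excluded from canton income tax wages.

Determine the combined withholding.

Canton Income Tax: taxable = $5860.00 − $450.00 = $5410.00
  $128.00 + 6.4% × ($5410.00 − $3200.00) = $128.00 + 6.4% × $2210.00 = $269.44
Unemployment Insurance: 4.2% × $5860.00 = $246.12
Total: $269.44 + $246.12 = $515.56

$515.56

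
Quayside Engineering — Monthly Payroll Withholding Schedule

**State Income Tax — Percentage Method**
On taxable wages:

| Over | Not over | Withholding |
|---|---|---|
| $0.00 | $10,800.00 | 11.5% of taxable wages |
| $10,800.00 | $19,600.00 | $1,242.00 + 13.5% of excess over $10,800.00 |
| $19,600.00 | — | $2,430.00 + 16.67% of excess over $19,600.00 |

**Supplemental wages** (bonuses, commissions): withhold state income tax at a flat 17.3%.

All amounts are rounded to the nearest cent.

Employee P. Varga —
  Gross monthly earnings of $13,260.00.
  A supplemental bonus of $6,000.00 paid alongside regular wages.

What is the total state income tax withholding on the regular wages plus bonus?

State Income Tax: taxable = $13,260.00
  $1,242.00 + 13.5% × ($13,260.00 − $10,800.00) = $1,242.00 + 13.5% × $2,460.00 = $1,574.10
Supplemental (17.3% flat on bonus): 17.3% × $6,000.00 = $1,038.00
Total state income tax: $1,574.10 + $1,038.00 = $2,612.10

$2,612.10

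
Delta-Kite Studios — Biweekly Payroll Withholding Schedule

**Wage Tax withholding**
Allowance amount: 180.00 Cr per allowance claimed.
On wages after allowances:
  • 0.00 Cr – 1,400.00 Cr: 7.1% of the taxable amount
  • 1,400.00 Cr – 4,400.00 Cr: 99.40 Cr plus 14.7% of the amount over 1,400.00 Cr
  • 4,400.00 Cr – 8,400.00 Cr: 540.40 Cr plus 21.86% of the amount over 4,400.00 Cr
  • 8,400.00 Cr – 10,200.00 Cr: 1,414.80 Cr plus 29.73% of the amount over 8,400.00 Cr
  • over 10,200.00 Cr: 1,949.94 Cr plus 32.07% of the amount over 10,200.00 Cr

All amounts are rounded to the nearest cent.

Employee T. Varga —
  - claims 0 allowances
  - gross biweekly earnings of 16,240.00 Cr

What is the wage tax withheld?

3,886.97 Cr

Wage Tax: taxable = 16,240.00 Cr
  1,949.94 Cr + 32.07% × (16,240.00 Cr − 10,200.00 Cr) = 1,949.94 Cr + 32.07% × 6,040.00 Cr = 3,886.97 Cr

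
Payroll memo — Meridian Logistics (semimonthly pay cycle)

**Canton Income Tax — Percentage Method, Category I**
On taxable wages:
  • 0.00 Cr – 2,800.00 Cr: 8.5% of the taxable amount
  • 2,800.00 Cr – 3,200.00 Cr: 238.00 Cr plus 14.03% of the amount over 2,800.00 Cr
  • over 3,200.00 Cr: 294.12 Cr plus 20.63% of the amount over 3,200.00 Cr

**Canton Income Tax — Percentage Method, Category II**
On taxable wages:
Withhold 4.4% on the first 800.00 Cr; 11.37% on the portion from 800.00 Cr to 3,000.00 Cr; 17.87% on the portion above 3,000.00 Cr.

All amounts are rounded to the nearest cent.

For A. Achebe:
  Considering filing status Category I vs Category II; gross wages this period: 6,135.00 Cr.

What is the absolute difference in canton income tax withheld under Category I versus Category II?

54.05 Cr

Canton Income Tax (Category I): taxable = 6,135.00 Cr
  294.12 Cr + 20.63% × (6,135.00 Cr − 3,200.00 Cr) = 294.12 Cr + 20.63% × 2,935.00 Cr = 899.61 Cr
Canton Income Tax (Category II): taxable = 6,135.00 Cr
  285.34 Cr + 17.87% × (6,135.00 Cr − 3,000.00 Cr) = 285.34 Cr + 17.87% × 3,135.00 Cr = 845.56 Cr
Difference: |899.61 Cr − 845.56 Cr| = 54.05 Cr (higher under Category I)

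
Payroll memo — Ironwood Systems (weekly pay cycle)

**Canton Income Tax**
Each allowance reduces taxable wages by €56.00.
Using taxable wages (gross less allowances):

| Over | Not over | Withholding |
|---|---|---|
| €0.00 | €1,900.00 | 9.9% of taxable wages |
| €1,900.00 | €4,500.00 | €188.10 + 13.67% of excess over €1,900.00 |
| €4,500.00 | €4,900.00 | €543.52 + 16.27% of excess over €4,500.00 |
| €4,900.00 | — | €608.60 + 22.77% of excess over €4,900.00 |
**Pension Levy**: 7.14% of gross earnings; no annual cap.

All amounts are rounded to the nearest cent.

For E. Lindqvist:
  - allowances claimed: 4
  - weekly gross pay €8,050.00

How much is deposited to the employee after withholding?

€6,200.38

Canton Income Tax: taxable = €8,050.00 − 4×€56.00 = €7,826.00
  €608.60 + 22.77% × (€7,826.00 − €4,900.00) = €608.60 + 22.77% × €2,926.00 = €1,274.85
Pension Levy: 7.14% × €8,050.00 = €574.77
Total withheld: €1,274.85 + €574.77 = €1,849.62
Net pay: €8,050.00 − €1,849.62 = €6,200.38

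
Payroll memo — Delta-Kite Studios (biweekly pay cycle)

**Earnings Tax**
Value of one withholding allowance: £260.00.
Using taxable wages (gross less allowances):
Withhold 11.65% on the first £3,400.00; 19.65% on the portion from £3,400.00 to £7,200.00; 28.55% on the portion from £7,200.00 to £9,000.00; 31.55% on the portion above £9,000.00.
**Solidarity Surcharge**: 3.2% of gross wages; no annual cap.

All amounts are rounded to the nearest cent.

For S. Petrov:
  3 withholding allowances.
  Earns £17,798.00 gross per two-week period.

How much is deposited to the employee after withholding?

Earnings Tax: taxable = £17,798.00 − 3×£260.00 = £17,018.00
  £1,656.70 + 31.55% × (£17,018.00 − £9,000.00) = £1,656.70 + 31.55% × £8,018.00 = £4,186.38
Solidarity Surcharge: 3.2% × £17,798.00 = £569.54
Total withheld: £4,186.38 + £569.54 = £4,755.92
Net pay: £17,798.00 − £4,755.92 = £13,042.08

£13,042.08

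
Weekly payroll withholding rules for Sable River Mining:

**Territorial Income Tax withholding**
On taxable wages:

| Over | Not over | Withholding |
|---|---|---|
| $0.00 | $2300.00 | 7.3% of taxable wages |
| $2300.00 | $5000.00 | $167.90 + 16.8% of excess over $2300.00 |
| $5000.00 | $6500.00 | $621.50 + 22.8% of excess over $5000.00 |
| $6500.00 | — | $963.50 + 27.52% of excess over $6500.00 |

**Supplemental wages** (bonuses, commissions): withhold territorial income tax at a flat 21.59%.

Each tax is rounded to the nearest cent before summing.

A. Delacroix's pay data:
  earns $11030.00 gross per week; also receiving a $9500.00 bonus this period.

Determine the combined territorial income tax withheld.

Territorial Income Tax: taxable = $11030.00
  $963.50 + 27.52% × ($11030.00 − $6500.00) = $963.50 + 27.52% × $4530.00 = $2210.16
Supplemental (21.59% flat on bonus): 21.59% × $9500.00 = $2051.05
Total territorial income tax: $2210.16 + $2051.05 = $4261.21

$4261.21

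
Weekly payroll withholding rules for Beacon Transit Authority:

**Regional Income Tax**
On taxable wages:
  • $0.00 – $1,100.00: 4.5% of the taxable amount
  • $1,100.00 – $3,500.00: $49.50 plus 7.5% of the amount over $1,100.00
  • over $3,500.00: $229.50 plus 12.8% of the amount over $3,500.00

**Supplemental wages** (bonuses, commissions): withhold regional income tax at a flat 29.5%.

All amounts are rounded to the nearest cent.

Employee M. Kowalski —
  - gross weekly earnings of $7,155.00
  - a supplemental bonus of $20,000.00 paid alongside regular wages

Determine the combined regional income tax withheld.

$6,597.34

Regional Income Tax: taxable = $7,155.00
  $229.50 + 12.8% × ($7,155.00 − $3,500.00) = $229.50 + 12.8% × $3,655.00 = $697.34
Supplemental (29.5% flat on bonus): 29.5% × $20,000.00 = $5,900.00
Total regional income tax: $697.34 + $5,900.00 = $6,597.34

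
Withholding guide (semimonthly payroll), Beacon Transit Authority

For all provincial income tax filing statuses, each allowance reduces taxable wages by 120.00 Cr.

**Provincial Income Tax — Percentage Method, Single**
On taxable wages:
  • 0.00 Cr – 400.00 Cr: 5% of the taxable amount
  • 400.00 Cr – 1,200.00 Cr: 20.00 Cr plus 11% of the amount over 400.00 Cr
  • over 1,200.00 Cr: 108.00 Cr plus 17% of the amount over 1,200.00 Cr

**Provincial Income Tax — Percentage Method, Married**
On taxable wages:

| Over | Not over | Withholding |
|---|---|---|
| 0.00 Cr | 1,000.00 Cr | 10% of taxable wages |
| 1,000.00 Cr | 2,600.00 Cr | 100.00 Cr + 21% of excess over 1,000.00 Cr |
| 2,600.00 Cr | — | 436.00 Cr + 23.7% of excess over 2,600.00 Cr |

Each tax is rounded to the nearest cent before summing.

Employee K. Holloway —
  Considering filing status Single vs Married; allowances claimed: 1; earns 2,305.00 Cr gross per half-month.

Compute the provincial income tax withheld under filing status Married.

348.85 Cr

Provincial Income Tax (Married): taxable = 2,305.00 Cr − 1×120.00 Cr = 2,185.00 Cr
  100.00 Cr + 21% × (2,185.00 Cr − 1,000.00 Cr) = 100.00 Cr + 21% × 1,185.00 Cr = 348.85 Cr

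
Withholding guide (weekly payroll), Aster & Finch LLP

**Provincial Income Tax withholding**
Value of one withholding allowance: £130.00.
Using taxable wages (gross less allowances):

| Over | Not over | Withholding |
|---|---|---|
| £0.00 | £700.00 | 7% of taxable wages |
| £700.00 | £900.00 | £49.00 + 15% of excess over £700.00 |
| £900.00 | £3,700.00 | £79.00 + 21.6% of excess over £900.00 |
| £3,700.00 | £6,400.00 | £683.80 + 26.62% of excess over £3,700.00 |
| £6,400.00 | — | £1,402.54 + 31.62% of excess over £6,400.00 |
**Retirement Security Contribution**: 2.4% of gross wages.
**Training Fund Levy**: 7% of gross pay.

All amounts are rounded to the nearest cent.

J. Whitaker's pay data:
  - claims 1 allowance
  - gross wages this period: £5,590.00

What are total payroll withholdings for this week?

Provincial Income Tax: taxable = £5,590.00 − 1×£130.00 = £5,460.00
  £683.80 + 26.62% × (£5,460.00 − £3,700.00) = £683.80 + 26.62% × £1,760.00 = £1,152.31
Retirement Security Contribution: 2.4% × £5,590.00 = £134.16
Training Fund Levy: 7% × £5,590.00 = £391.30
Total: £1,152.31 + £134.16 + £391.30 = £1,677.77

£1,677.77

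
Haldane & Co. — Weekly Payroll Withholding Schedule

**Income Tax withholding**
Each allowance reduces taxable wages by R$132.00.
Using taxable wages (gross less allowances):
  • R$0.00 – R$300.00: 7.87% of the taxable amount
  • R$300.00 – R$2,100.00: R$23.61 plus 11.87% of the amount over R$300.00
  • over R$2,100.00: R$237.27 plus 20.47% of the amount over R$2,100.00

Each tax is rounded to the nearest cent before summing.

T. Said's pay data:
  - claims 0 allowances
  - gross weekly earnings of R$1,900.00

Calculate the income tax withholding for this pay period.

R$213.53

Income Tax: taxable = R$1,900.00
  R$23.61 + 11.87% × (R$1,900.00 − R$300.00) = R$23.61 + 11.87% × R$1,600.00 = R$213.53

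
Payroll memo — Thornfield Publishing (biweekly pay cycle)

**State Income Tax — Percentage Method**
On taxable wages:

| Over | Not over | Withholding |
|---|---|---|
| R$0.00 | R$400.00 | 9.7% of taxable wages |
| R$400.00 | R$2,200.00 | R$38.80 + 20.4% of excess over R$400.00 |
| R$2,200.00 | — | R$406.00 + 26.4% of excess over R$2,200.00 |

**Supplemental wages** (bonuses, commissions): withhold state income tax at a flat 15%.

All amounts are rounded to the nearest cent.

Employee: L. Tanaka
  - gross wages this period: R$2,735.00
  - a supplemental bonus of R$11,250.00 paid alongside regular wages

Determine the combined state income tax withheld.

R$2,234.74

State Income Tax: taxable = R$2,735.00
  R$406.00 + 26.4% × (R$2,735.00 − R$2,200.00) = R$406.00 + 26.4% × R$535.00 = R$547.24
Supplemental (15% flat on bonus): 15% × R$11,250.00 = R$1,687.50
Total state income tax: R$547.24 + R$1,687.50 = R$2,234.74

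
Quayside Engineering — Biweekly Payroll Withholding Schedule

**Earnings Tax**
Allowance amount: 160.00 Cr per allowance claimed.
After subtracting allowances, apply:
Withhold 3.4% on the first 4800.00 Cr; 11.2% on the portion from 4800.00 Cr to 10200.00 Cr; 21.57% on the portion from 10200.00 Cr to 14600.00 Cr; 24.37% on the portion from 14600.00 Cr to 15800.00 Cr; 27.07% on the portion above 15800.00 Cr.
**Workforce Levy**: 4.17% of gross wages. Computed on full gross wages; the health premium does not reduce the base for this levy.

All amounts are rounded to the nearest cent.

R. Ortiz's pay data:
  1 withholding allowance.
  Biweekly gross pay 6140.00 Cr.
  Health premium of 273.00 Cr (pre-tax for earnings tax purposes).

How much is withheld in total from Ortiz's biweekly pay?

520.82 Cr

Earnings Tax: taxable = 6140.00 Cr − 273.00 Cr − 1×160.00 Cr = 5707.00 Cr
  163.20 Cr + 11.2% × (5707.00 Cr − 4800.00 Cr) = 163.20 Cr + 11.2% × 907.00 Cr = 264.78 Cr
Workforce Levy: 4.17% × 6140.00 Cr = 256.04 Cr
Total: 264.78 Cr + 256.04 Cr = 520.82 Cr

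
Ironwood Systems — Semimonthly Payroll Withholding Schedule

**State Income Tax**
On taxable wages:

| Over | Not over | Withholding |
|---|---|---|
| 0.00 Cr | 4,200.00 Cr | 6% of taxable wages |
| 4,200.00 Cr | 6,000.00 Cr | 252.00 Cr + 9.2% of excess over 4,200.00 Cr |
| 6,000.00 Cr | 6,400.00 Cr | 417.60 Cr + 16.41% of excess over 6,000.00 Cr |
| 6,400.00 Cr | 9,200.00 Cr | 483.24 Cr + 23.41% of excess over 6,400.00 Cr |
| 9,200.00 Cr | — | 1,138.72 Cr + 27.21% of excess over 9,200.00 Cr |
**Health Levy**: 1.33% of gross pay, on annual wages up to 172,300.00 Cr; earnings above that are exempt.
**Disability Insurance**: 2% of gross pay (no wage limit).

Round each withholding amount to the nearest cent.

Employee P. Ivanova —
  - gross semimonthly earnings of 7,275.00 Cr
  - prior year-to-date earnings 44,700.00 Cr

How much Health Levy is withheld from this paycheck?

96.76 Cr

Health Levy: 1.33% × 7,275.00 Cr = 96.76 Cr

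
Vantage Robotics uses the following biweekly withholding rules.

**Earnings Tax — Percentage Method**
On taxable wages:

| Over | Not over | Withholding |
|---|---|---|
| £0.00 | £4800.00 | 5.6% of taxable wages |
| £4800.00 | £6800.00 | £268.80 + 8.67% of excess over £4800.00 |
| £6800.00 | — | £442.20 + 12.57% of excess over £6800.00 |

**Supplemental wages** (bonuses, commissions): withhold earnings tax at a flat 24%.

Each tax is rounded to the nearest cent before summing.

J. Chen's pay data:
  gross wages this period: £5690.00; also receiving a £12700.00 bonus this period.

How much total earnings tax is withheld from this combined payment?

Earnings Tax: taxable = £5690.00
  £268.80 + 8.67% × (£5690.00 − £4800.00) = £268.80 + 8.67% × £890.00 = £345.96
Supplemental (24% flat on bonus): 24% × £12700.00 = £3048.00
Total earnings tax: £345.96 + £3048.00 = £3393.96

£3393.96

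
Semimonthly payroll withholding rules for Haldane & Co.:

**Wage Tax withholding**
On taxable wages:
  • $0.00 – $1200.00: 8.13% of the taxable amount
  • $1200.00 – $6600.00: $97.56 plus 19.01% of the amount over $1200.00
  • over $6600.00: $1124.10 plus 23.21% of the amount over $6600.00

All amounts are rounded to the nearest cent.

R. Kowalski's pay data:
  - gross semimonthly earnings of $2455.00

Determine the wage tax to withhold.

Wage Tax: taxable = $2455.00
  $97.56 + 19.01% × ($2455.00 − $1200.00) = $97.56 + 19.01% × $1255.00 = $336.14

$336.14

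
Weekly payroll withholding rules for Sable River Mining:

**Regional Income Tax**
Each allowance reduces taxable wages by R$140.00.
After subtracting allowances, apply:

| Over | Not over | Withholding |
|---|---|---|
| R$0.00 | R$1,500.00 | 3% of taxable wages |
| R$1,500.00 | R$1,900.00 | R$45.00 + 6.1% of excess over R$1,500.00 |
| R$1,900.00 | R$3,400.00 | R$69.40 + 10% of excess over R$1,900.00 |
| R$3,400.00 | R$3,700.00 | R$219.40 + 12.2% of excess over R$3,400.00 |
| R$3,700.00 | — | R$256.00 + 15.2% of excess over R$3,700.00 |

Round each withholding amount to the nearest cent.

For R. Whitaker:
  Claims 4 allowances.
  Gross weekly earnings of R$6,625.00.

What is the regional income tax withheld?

Regional Income Tax: taxable = R$6,625.00 − 4×R$140.00 = R$6,065.00
  R$256.00 + 15.2% × (R$6,065.00 − R$3,700.00) = R$256.00 + 15.2% × R$2,365.00 = R$615.48

R$615.48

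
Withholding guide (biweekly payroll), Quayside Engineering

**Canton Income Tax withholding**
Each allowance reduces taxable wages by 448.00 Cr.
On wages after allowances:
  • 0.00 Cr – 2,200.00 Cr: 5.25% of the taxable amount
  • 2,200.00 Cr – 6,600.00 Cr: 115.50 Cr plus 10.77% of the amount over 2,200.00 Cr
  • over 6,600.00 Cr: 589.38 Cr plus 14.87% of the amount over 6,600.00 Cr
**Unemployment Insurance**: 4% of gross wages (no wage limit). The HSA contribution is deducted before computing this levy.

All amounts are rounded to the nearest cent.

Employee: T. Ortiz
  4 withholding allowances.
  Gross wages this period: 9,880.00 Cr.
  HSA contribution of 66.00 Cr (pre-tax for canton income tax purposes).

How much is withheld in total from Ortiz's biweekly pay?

1,193.39 Cr

Canton Income Tax: taxable = 9,880.00 Cr − 66.00 Cr − 4×448.00 Cr = 8,022.00 Cr
  589.38 Cr + 14.87% × (8,022.00 Cr − 6,600.00 Cr) = 589.38 Cr + 14.87% × 1,422.00 Cr = 800.83 Cr
Unemployment Insurance: 4% × 9,814.00 Cr = 392.56 Cr
Total: 800.83 Cr + 392.56 Cr = 1,193.39 Cr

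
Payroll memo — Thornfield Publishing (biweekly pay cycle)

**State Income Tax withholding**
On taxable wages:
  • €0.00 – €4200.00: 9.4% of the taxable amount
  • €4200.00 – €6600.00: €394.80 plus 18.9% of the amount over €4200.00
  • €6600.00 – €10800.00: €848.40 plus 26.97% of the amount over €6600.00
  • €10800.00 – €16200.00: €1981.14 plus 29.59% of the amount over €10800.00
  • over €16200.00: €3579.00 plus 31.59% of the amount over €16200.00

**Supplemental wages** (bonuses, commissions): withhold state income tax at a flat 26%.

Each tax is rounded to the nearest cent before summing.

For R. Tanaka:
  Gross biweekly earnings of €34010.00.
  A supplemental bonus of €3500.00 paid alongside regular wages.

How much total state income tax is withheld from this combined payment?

€10115.18

State Income Tax: taxable = €34010.00
  €3579.00 + 31.59% × (€34010.00 − €16200.00) = €3579.00 + 31.59% × €17810.00 = €9205.18
Supplemental (26% flat on bonus): 26% × €3500.00 = €910.00
Total state income tax: €9205.18 + €910.00 = €10115.18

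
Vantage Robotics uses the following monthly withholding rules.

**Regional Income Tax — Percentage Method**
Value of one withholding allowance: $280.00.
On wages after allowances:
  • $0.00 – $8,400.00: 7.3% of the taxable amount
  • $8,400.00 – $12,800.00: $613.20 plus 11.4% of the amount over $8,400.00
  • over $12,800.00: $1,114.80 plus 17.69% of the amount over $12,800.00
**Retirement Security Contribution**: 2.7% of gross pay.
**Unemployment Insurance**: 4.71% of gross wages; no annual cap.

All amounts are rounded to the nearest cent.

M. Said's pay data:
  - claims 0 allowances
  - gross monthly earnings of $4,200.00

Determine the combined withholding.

$617.82

Regional Income Tax: taxable = $4,200.00
  7.3% × $4,200.00 = $306.60
Retirement Security Contribution: 2.7% × $4,200.00 = $113.40
Unemployment Insurance: 4.71% × $4,200.00 = $197.82
Total: $306.60 + $113.40 + $197.82 = $617.82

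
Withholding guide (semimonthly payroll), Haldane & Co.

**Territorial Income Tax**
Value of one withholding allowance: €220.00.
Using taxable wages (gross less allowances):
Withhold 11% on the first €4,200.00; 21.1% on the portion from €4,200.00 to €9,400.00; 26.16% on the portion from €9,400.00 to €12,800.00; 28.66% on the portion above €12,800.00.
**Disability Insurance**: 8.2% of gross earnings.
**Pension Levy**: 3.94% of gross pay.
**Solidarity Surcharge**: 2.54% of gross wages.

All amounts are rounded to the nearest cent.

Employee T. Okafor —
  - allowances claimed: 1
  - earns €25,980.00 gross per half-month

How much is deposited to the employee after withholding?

€16,003.16

Territorial Income Tax: taxable = €25,980.00 − 1×€220.00 = €25,760.00
  €2,448.64 + 28.66% × (€25,760.00 − €12,800.00) = €2,448.64 + 28.66% × €12,960.00 = €6,162.98
Disability Insurance: 8.2% × €25,980.00 = €2,130.36
Pension Levy: 3.94% × €25,980.00 = €1,023.61
Solidarity Surcharge: 2.54% × €25,980.00 = €659.89
Total withheld: €6,162.98 + €2,130.36 + €1,023.61 + €659.89 = €9,976.84
Net pay: €25,980.00 − €9,976.84 = €16,003.16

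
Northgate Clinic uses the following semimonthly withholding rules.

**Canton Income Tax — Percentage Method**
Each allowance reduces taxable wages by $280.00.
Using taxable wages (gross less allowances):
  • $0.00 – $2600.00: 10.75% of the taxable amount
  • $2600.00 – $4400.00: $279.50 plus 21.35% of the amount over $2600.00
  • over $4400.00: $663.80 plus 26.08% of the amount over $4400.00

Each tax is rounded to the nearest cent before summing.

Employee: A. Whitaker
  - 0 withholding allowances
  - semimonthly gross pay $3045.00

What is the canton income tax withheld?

Canton Income Tax: taxable = $3045.00
  $279.50 + 21.35% × ($3045.00 − $2600.00) = $279.50 + 21.35% × $445.00 = $374.51

$374.51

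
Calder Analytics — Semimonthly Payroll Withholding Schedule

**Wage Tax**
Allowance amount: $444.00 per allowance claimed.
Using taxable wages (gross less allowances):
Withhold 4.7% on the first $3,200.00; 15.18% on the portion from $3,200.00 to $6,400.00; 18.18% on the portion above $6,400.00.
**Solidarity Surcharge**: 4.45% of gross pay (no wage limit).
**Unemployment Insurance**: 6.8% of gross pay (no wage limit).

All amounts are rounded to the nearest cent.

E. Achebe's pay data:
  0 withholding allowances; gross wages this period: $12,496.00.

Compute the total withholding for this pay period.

Wage Tax: taxable = $12,496.00
  $636.16 + 18.18% × ($12,496.00 − $6,400.00) = $636.16 + 18.18% × $6,096.00 = $1,744.41
Solidarity Surcharge: 4.45% × $12,496.00 = $556.07
Unemployment Insurance: 6.8% × $12,496.00 = $849.73
Total: $1,744.41 + $556.07 + $849.73 = $3,150.21

$3,150.21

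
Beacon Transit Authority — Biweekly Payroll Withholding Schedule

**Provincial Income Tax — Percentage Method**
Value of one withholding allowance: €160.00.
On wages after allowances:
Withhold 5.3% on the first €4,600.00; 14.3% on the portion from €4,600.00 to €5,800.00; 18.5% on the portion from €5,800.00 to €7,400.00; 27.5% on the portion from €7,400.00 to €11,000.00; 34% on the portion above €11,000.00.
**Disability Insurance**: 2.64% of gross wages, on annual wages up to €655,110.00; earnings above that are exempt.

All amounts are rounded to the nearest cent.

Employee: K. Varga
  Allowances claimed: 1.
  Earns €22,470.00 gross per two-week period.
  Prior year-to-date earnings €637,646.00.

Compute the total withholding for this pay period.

Provincial Income Tax: taxable = €22,470.00 − 1×€160.00 = €22,310.00
  €1,701.40 + 34% × (€22,310.00 − €11,000.00) = €1,701.40 + 34% × €11,310.00 = €5,546.80
Disability Insurance: cap €655,110.00 − YTD €637,646.00 = €17,464.00 subject; 2.64% × €17,464.00 = €461.05
Total: €5,546.80 + €461.05 = €6,007.85

€6,007.85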